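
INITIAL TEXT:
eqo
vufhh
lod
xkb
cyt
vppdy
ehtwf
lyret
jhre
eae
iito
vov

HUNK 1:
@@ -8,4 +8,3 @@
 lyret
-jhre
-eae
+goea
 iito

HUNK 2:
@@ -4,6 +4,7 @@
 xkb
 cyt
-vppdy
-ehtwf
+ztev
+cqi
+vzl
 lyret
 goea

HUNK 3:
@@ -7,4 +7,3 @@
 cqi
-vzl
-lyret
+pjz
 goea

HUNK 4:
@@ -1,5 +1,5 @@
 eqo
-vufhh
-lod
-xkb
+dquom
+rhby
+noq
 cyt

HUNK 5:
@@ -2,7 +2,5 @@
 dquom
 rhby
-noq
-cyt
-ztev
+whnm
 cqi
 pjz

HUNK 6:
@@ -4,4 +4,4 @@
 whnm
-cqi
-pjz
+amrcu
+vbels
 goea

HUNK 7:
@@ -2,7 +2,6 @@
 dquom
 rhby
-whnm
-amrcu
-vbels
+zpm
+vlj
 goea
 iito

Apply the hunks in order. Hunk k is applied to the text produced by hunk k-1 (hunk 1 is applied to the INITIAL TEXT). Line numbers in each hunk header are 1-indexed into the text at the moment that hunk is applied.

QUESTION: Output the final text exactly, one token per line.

Hunk 1: at line 8 remove [jhre,eae] add [goea] -> 11 lines: eqo vufhh lod xkb cyt vppdy ehtwf lyret goea iito vov
Hunk 2: at line 4 remove [vppdy,ehtwf] add [ztev,cqi,vzl] -> 12 lines: eqo vufhh lod xkb cyt ztev cqi vzl lyret goea iito vov
Hunk 3: at line 7 remove [vzl,lyret] add [pjz] -> 11 lines: eqo vufhh lod xkb cyt ztev cqi pjz goea iito vov
Hunk 4: at line 1 remove [vufhh,lod,xkb] add [dquom,rhby,noq] -> 11 lines: eqo dquom rhby noq cyt ztev cqi pjz goea iito vov
Hunk 5: at line 2 remove [noq,cyt,ztev] add [whnm] -> 9 lines: eqo dquom rhby whnm cqi pjz goea iito vov
Hunk 6: at line 4 remove [cqi,pjz] add [amrcu,vbels] -> 9 lines: eqo dquom rhby whnm amrcu vbels goea iito vov
Hunk 7: at line 2 remove [whnm,amrcu,vbels] add [zpm,vlj] -> 8 lines: eqo dquom rhby zpm vlj goea iito vov

Answer: eqo
dquom
rhby
zpm
vlj
goea
iito
vov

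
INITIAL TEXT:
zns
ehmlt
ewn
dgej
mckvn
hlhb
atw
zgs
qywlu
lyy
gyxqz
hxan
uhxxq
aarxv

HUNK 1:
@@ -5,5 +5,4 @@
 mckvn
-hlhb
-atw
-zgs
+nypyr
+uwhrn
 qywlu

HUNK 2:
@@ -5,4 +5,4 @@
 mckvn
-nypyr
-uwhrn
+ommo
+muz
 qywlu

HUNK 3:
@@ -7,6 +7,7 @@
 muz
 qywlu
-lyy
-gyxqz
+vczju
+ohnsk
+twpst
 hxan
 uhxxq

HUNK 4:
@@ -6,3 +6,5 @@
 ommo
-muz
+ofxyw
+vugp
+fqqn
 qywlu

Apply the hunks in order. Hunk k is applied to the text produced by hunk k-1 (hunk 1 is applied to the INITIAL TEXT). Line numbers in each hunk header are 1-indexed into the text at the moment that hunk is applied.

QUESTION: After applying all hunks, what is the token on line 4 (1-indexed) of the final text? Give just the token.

Answer: dgej

Derivation:
Hunk 1: at line 5 remove [hlhb,atw,zgs] add [nypyr,uwhrn] -> 13 lines: zns ehmlt ewn dgej mckvn nypyr uwhrn qywlu lyy gyxqz hxan uhxxq aarxv
Hunk 2: at line 5 remove [nypyr,uwhrn] add [ommo,muz] -> 13 lines: zns ehmlt ewn dgej mckvn ommo muz qywlu lyy gyxqz hxan uhxxq aarxv
Hunk 3: at line 7 remove [lyy,gyxqz] add [vczju,ohnsk,twpst] -> 14 lines: zns ehmlt ewn dgej mckvn ommo muz qywlu vczju ohnsk twpst hxan uhxxq aarxv
Hunk 4: at line 6 remove [muz] add [ofxyw,vugp,fqqn] -> 16 lines: zns ehmlt ewn dgej mckvn ommo ofxyw vugp fqqn qywlu vczju ohnsk twpst hxan uhxxq aarxv
Final line 4: dgej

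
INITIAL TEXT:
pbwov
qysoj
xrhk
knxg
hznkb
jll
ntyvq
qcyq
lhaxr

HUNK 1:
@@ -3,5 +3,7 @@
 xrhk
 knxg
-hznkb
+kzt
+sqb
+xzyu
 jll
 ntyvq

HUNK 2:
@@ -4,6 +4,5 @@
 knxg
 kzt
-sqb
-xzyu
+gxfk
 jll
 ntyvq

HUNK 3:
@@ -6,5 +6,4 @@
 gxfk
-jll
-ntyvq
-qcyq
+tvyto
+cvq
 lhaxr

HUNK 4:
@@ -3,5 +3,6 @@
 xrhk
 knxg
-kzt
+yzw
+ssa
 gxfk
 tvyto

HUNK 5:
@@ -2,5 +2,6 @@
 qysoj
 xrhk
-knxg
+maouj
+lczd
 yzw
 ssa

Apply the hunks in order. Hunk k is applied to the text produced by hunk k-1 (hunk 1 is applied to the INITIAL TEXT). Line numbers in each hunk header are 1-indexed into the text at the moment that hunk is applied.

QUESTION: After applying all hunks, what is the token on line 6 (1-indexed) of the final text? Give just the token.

Hunk 1: at line 3 remove [hznkb] add [kzt,sqb,xzyu] -> 11 lines: pbwov qysoj xrhk knxg kzt sqb xzyu jll ntyvq qcyq lhaxr
Hunk 2: at line 4 remove [sqb,xzyu] add [gxfk] -> 10 lines: pbwov qysoj xrhk knxg kzt gxfk jll ntyvq qcyq lhaxr
Hunk 3: at line 6 remove [jll,ntyvq,qcyq] add [tvyto,cvq] -> 9 lines: pbwov qysoj xrhk knxg kzt gxfk tvyto cvq lhaxr
Hunk 4: at line 3 remove [kzt] add [yzw,ssa] -> 10 lines: pbwov qysoj xrhk knxg yzw ssa gxfk tvyto cvq lhaxr
Hunk 5: at line 2 remove [knxg] add [maouj,lczd] -> 11 lines: pbwov qysoj xrhk maouj lczd yzw ssa gxfk tvyto cvq lhaxr
Final line 6: yzw

Answer: yzw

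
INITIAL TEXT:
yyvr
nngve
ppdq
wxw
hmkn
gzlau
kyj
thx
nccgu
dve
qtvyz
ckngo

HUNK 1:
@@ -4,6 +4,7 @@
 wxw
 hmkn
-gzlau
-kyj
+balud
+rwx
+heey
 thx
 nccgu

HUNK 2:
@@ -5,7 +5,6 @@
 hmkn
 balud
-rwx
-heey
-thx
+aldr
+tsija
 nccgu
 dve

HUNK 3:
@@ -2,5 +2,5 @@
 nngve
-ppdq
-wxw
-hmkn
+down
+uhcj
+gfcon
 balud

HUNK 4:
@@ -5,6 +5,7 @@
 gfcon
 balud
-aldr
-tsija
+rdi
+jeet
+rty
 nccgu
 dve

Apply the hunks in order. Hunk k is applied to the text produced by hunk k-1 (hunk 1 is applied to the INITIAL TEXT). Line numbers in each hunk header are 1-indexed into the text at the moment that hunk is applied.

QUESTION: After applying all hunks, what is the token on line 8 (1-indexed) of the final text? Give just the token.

Hunk 1: at line 4 remove [gzlau,kyj] add [balud,rwx,heey] -> 13 lines: yyvr nngve ppdq wxw hmkn balud rwx heey thx nccgu dve qtvyz ckngo
Hunk 2: at line 5 remove [rwx,heey,thx] add [aldr,tsija] -> 12 lines: yyvr nngve ppdq wxw hmkn balud aldr tsija nccgu dve qtvyz ckngo
Hunk 3: at line 2 remove [ppdq,wxw,hmkn] add [down,uhcj,gfcon] -> 12 lines: yyvr nngve down uhcj gfcon balud aldr tsija nccgu dve qtvyz ckngo
Hunk 4: at line 5 remove [aldr,tsija] add [rdi,jeet,rty] -> 13 lines: yyvr nngve down uhcj gfcon balud rdi jeet rty nccgu dve qtvyz ckngo
Final line 8: jeet

Answer: jeet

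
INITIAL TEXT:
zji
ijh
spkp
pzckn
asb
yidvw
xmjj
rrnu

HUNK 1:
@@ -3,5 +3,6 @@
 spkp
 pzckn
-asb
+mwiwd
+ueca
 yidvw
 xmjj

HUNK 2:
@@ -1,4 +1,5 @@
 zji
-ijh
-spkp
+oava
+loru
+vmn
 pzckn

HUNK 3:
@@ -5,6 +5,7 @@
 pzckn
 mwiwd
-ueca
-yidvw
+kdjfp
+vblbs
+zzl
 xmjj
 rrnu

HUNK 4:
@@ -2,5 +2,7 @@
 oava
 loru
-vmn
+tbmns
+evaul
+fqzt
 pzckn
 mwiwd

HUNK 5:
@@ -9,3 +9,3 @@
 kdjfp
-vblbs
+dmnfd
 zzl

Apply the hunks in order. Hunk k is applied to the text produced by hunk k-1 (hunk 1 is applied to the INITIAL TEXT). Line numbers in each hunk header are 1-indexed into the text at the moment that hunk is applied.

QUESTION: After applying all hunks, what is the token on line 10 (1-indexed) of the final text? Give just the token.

Hunk 1: at line 3 remove [asb] add [mwiwd,ueca] -> 9 lines: zji ijh spkp pzckn mwiwd ueca yidvw xmjj rrnu
Hunk 2: at line 1 remove [ijh,spkp] add [oava,loru,vmn] -> 10 lines: zji oava loru vmn pzckn mwiwd ueca yidvw xmjj rrnu
Hunk 3: at line 5 remove [ueca,yidvw] add [kdjfp,vblbs,zzl] -> 11 lines: zji oava loru vmn pzckn mwiwd kdjfp vblbs zzl xmjj rrnu
Hunk 4: at line 2 remove [vmn] add [tbmns,evaul,fqzt] -> 13 lines: zji oava loru tbmns evaul fqzt pzckn mwiwd kdjfp vblbs zzl xmjj rrnu
Hunk 5: at line 9 remove [vblbs] add [dmnfd] -> 13 lines: zji oava loru tbmns evaul fqzt pzckn mwiwd kdjfp dmnfd zzl xmjj rrnu
Final line 10: dmnfd

Answer: dmnfd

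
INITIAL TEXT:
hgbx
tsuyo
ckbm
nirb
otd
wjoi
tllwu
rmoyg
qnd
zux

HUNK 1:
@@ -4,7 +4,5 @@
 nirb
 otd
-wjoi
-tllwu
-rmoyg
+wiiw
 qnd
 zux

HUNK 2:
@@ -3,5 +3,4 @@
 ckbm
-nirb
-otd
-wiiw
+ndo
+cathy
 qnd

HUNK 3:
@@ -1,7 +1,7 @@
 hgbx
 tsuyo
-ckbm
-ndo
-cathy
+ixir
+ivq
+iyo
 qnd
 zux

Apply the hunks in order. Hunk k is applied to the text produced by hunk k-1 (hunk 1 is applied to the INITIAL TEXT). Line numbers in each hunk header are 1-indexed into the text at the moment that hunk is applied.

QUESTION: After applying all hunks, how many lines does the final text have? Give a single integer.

Answer: 7

Derivation:
Hunk 1: at line 4 remove [wjoi,tllwu,rmoyg] add [wiiw] -> 8 lines: hgbx tsuyo ckbm nirb otd wiiw qnd zux
Hunk 2: at line 3 remove [nirb,otd,wiiw] add [ndo,cathy] -> 7 lines: hgbx tsuyo ckbm ndo cathy qnd zux
Hunk 3: at line 1 remove [ckbm,ndo,cathy] add [ixir,ivq,iyo] -> 7 lines: hgbx tsuyo ixir ivq iyo qnd zux
Final line count: 7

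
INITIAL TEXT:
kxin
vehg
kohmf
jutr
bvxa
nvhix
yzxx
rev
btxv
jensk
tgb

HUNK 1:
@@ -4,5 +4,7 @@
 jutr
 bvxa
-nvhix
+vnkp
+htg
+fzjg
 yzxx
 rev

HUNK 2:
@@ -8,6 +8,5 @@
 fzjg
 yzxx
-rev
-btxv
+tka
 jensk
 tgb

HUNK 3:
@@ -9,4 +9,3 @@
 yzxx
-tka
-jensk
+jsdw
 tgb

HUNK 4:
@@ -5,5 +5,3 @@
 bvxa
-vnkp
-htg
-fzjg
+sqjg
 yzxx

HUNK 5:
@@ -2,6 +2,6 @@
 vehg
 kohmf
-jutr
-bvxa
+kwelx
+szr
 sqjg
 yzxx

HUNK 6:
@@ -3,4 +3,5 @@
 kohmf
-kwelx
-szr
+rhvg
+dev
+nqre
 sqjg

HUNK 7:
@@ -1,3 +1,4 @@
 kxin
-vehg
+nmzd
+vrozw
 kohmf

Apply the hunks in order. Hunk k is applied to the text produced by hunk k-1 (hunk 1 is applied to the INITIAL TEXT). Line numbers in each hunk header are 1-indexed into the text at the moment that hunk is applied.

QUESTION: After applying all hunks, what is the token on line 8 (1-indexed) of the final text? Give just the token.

Answer: sqjg

Derivation:
Hunk 1: at line 4 remove [nvhix] add [vnkp,htg,fzjg] -> 13 lines: kxin vehg kohmf jutr bvxa vnkp htg fzjg yzxx rev btxv jensk tgb
Hunk 2: at line 8 remove [rev,btxv] add [tka] -> 12 lines: kxin vehg kohmf jutr bvxa vnkp htg fzjg yzxx tka jensk tgb
Hunk 3: at line 9 remove [tka,jensk] add [jsdw] -> 11 lines: kxin vehg kohmf jutr bvxa vnkp htg fzjg yzxx jsdw tgb
Hunk 4: at line 5 remove [vnkp,htg,fzjg] add [sqjg] -> 9 lines: kxin vehg kohmf jutr bvxa sqjg yzxx jsdw tgb
Hunk 5: at line 2 remove [jutr,bvxa] add [kwelx,szr] -> 9 lines: kxin vehg kohmf kwelx szr sqjg yzxx jsdw tgb
Hunk 6: at line 3 remove [kwelx,szr] add [rhvg,dev,nqre] -> 10 lines: kxin vehg kohmf rhvg dev nqre sqjg yzxx jsdw tgb
Hunk 7: at line 1 remove [vehg] add [nmzd,vrozw] -> 11 lines: kxin nmzd vrozw kohmf rhvg dev nqre sqjg yzxx jsdw tgb
Final line 8: sqjg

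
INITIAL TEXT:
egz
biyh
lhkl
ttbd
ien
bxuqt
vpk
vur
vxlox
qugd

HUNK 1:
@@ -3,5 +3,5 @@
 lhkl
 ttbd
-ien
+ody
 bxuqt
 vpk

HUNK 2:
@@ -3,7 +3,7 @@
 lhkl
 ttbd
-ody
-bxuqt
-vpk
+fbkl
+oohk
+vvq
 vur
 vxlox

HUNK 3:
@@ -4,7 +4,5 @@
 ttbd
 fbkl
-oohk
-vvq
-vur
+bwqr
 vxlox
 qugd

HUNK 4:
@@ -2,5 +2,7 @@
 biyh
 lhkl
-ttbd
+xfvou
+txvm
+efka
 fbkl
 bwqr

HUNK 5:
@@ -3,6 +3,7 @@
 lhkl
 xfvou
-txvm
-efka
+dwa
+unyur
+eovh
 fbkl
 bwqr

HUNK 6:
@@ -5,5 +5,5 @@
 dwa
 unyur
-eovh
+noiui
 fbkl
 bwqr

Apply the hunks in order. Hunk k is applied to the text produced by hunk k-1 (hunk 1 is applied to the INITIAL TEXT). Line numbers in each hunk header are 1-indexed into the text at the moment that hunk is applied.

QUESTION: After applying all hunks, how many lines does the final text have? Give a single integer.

Answer: 11

Derivation:
Hunk 1: at line 3 remove [ien] add [ody] -> 10 lines: egz biyh lhkl ttbd ody bxuqt vpk vur vxlox qugd
Hunk 2: at line 3 remove [ody,bxuqt,vpk] add [fbkl,oohk,vvq] -> 10 lines: egz biyh lhkl ttbd fbkl oohk vvq vur vxlox qugd
Hunk 3: at line 4 remove [oohk,vvq,vur] add [bwqr] -> 8 lines: egz biyh lhkl ttbd fbkl bwqr vxlox qugd
Hunk 4: at line 2 remove [ttbd] add [xfvou,txvm,efka] -> 10 lines: egz biyh lhkl xfvou txvm efka fbkl bwqr vxlox qugd
Hunk 5: at line 3 remove [txvm,efka] add [dwa,unyur,eovh] -> 11 lines: egz biyh lhkl xfvou dwa unyur eovh fbkl bwqr vxlox qugd
Hunk 6: at line 5 remove [eovh] add [noiui] -> 11 lines: egz biyh lhkl xfvou dwa unyur noiui fbkl bwqr vxlox qugd
Final line count: 11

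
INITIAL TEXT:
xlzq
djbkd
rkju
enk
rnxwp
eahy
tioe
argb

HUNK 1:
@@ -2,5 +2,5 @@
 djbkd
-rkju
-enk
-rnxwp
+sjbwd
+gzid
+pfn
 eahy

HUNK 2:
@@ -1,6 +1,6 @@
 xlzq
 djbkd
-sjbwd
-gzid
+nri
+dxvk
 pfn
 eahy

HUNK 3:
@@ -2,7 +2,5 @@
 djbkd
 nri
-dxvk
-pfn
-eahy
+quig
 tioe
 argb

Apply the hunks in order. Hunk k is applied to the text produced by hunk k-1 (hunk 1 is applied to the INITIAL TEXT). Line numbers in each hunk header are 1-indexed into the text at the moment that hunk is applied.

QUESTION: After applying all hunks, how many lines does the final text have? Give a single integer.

Answer: 6

Derivation:
Hunk 1: at line 2 remove [rkju,enk,rnxwp] add [sjbwd,gzid,pfn] -> 8 lines: xlzq djbkd sjbwd gzid pfn eahy tioe argb
Hunk 2: at line 1 remove [sjbwd,gzid] add [nri,dxvk] -> 8 lines: xlzq djbkd nri dxvk pfn eahy tioe argb
Hunk 3: at line 2 remove [dxvk,pfn,eahy] add [quig] -> 6 lines: xlzq djbkd nri quig tioe argb
Final line count: 6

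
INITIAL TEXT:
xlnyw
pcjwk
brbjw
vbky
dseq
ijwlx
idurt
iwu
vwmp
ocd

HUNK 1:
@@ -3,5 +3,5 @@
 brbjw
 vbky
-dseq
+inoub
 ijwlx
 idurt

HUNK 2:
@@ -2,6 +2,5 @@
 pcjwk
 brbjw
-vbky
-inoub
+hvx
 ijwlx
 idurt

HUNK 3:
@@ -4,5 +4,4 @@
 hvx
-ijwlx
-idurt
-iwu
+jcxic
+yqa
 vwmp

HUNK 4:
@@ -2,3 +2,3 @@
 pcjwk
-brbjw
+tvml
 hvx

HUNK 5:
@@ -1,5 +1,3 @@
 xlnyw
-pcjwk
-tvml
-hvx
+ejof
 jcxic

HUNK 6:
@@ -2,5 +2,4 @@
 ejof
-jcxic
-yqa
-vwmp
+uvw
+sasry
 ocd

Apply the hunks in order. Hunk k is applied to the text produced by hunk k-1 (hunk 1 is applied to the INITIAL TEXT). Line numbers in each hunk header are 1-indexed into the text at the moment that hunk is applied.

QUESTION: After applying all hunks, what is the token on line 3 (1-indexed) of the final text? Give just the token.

Hunk 1: at line 3 remove [dseq] add [inoub] -> 10 lines: xlnyw pcjwk brbjw vbky inoub ijwlx idurt iwu vwmp ocd
Hunk 2: at line 2 remove [vbky,inoub] add [hvx] -> 9 lines: xlnyw pcjwk brbjw hvx ijwlx idurt iwu vwmp ocd
Hunk 3: at line 4 remove [ijwlx,idurt,iwu] add [jcxic,yqa] -> 8 lines: xlnyw pcjwk brbjw hvx jcxic yqa vwmp ocd
Hunk 4: at line 2 remove [brbjw] add [tvml] -> 8 lines: xlnyw pcjwk tvml hvx jcxic yqa vwmp ocd
Hunk 5: at line 1 remove [pcjwk,tvml,hvx] add [ejof] -> 6 lines: xlnyw ejof jcxic yqa vwmp ocd
Hunk 6: at line 2 remove [jcxic,yqa,vwmp] add [uvw,sasry] -> 5 lines: xlnyw ejof uvw sasry ocd
Final line 3: uvw

Answer: uvw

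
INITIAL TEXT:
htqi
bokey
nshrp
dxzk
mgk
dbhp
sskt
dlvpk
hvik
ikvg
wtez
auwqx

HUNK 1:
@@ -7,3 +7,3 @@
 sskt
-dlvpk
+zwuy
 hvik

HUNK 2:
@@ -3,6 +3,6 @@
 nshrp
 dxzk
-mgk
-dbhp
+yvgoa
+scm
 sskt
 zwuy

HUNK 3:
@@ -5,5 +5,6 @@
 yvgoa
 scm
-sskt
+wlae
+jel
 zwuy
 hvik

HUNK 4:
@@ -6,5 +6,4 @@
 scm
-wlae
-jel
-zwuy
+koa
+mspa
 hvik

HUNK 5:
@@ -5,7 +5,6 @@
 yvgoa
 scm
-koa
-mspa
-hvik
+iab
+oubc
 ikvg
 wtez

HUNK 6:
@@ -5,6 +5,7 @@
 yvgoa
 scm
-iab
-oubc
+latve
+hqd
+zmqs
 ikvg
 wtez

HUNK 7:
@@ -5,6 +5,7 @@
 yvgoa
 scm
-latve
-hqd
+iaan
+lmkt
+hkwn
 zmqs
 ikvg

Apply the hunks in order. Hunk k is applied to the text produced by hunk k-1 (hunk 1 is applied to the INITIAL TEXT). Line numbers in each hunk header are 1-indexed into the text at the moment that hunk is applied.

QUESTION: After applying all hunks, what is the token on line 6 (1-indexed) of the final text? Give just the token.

Hunk 1: at line 7 remove [dlvpk] add [zwuy] -> 12 lines: htqi bokey nshrp dxzk mgk dbhp sskt zwuy hvik ikvg wtez auwqx
Hunk 2: at line 3 remove [mgk,dbhp] add [yvgoa,scm] -> 12 lines: htqi bokey nshrp dxzk yvgoa scm sskt zwuy hvik ikvg wtez auwqx
Hunk 3: at line 5 remove [sskt] add [wlae,jel] -> 13 lines: htqi bokey nshrp dxzk yvgoa scm wlae jel zwuy hvik ikvg wtez auwqx
Hunk 4: at line 6 remove [wlae,jel,zwuy] add [koa,mspa] -> 12 lines: htqi bokey nshrp dxzk yvgoa scm koa mspa hvik ikvg wtez auwqx
Hunk 5: at line 5 remove [koa,mspa,hvik] add [iab,oubc] -> 11 lines: htqi bokey nshrp dxzk yvgoa scm iab oubc ikvg wtez auwqx
Hunk 6: at line 5 remove [iab,oubc] add [latve,hqd,zmqs] -> 12 lines: htqi bokey nshrp dxzk yvgoa scm latve hqd zmqs ikvg wtez auwqx
Hunk 7: at line 5 remove [latve,hqd] add [iaan,lmkt,hkwn] -> 13 lines: htqi bokey nshrp dxzk yvgoa scm iaan lmkt hkwn zmqs ikvg wtez auwqx
Final line 6: scm

Answer: scm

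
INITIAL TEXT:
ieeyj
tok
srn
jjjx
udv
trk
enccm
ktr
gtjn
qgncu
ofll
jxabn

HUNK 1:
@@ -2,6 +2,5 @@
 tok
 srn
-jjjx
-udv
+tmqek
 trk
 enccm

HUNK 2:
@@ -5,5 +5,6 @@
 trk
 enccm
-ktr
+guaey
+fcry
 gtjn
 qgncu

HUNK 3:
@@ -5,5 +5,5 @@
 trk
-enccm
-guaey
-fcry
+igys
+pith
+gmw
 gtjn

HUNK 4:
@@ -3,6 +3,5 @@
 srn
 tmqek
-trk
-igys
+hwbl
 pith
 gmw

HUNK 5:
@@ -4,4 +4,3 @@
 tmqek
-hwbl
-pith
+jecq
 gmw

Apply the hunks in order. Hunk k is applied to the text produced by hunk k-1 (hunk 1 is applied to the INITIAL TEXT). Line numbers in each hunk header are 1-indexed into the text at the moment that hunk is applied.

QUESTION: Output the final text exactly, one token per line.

Answer: ieeyj
tok
srn
tmqek
jecq
gmw
gtjn
qgncu
ofll
jxabn

Derivation:
Hunk 1: at line 2 remove [jjjx,udv] add [tmqek] -> 11 lines: ieeyj tok srn tmqek trk enccm ktr gtjn qgncu ofll jxabn
Hunk 2: at line 5 remove [ktr] add [guaey,fcry] -> 12 lines: ieeyj tok srn tmqek trk enccm guaey fcry gtjn qgncu ofll jxabn
Hunk 3: at line 5 remove [enccm,guaey,fcry] add [igys,pith,gmw] -> 12 lines: ieeyj tok srn tmqek trk igys pith gmw gtjn qgncu ofll jxabn
Hunk 4: at line 3 remove [trk,igys] add [hwbl] -> 11 lines: ieeyj tok srn tmqek hwbl pith gmw gtjn qgncu ofll jxabn
Hunk 5: at line 4 remove [hwbl,pith] add [jecq] -> 10 lines: ieeyj tok srn tmqek jecq gmw gtjn qgncu ofll jxabn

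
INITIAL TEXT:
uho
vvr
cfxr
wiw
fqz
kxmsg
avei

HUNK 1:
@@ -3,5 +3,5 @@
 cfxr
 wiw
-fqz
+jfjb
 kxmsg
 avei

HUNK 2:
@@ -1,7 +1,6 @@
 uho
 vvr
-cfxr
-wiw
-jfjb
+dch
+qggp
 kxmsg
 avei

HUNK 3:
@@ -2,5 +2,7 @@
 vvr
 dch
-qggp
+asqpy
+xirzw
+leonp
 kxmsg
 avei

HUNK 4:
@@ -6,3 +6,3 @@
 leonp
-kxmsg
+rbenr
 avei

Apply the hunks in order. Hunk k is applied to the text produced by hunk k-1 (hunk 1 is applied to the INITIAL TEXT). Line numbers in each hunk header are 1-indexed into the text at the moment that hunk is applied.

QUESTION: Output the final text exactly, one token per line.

Hunk 1: at line 3 remove [fqz] add [jfjb] -> 7 lines: uho vvr cfxr wiw jfjb kxmsg avei
Hunk 2: at line 1 remove [cfxr,wiw,jfjb] add [dch,qggp] -> 6 lines: uho vvr dch qggp kxmsg avei
Hunk 3: at line 2 remove [qggp] add [asqpy,xirzw,leonp] -> 8 lines: uho vvr dch asqpy xirzw leonp kxmsg avei
Hunk 4: at line 6 remove [kxmsg] add [rbenr] -> 8 lines: uho vvr dch asqpy xirzw leonp rbenr avei

Answer: uho
vvr
dch
asqpy
xirzw
leonp
rbenr
avei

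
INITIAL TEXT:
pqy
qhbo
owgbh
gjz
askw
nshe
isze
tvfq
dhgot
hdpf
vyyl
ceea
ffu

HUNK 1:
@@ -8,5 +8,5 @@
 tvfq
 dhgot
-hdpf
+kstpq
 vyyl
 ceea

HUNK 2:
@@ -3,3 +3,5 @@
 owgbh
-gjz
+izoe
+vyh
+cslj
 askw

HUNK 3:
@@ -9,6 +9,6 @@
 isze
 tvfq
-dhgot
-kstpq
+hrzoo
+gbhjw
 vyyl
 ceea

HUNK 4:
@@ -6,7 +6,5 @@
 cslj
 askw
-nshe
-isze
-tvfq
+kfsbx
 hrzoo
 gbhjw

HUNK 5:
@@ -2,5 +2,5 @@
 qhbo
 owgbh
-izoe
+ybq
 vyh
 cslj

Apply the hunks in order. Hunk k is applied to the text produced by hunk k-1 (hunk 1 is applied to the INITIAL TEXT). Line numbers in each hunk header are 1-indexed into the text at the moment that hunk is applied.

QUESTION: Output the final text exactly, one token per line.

Hunk 1: at line 8 remove [hdpf] add [kstpq] -> 13 lines: pqy qhbo owgbh gjz askw nshe isze tvfq dhgot kstpq vyyl ceea ffu
Hunk 2: at line 3 remove [gjz] add [izoe,vyh,cslj] -> 15 lines: pqy qhbo owgbh izoe vyh cslj askw nshe isze tvfq dhgot kstpq vyyl ceea ffu
Hunk 3: at line 9 remove [dhgot,kstpq] add [hrzoo,gbhjw] -> 15 lines: pqy qhbo owgbh izoe vyh cslj askw nshe isze tvfq hrzoo gbhjw vyyl ceea ffu
Hunk 4: at line 6 remove [nshe,isze,tvfq] add [kfsbx] -> 13 lines: pqy qhbo owgbh izoe vyh cslj askw kfsbx hrzoo gbhjw vyyl ceea ffu
Hunk 5: at line 2 remove [izoe] add [ybq] -> 13 lines: pqy qhbo owgbh ybq vyh cslj askw kfsbx hrzoo gbhjw vyyl ceea ffu

Answer: pqy
qhbo
owgbh
ybq
vyh
cslj
askw
kfsbx
hrzoo
gbhjw
vyyl
ceea
ffu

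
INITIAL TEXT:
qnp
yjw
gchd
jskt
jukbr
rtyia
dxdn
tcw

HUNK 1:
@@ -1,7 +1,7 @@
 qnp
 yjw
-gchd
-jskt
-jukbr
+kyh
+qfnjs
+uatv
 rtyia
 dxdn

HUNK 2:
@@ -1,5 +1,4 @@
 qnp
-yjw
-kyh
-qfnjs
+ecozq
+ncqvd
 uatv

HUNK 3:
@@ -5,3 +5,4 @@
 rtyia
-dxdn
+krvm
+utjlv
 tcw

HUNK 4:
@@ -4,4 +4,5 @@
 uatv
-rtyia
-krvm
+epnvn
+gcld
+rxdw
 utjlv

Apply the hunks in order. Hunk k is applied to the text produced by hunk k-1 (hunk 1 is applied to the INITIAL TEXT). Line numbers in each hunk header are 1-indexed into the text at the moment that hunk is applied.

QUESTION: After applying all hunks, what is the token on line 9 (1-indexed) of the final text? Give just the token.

Answer: tcw

Derivation:
Hunk 1: at line 1 remove [gchd,jskt,jukbr] add [kyh,qfnjs,uatv] -> 8 lines: qnp yjw kyh qfnjs uatv rtyia dxdn tcw
Hunk 2: at line 1 remove [yjw,kyh,qfnjs] add [ecozq,ncqvd] -> 7 lines: qnp ecozq ncqvd uatv rtyia dxdn tcw
Hunk 3: at line 5 remove [dxdn] add [krvm,utjlv] -> 8 lines: qnp ecozq ncqvd uatv rtyia krvm utjlv tcw
Hunk 4: at line 4 remove [rtyia,krvm] add [epnvn,gcld,rxdw] -> 9 lines: qnp ecozq ncqvd uatv epnvn gcld rxdw utjlv tcw
Final line 9: tcw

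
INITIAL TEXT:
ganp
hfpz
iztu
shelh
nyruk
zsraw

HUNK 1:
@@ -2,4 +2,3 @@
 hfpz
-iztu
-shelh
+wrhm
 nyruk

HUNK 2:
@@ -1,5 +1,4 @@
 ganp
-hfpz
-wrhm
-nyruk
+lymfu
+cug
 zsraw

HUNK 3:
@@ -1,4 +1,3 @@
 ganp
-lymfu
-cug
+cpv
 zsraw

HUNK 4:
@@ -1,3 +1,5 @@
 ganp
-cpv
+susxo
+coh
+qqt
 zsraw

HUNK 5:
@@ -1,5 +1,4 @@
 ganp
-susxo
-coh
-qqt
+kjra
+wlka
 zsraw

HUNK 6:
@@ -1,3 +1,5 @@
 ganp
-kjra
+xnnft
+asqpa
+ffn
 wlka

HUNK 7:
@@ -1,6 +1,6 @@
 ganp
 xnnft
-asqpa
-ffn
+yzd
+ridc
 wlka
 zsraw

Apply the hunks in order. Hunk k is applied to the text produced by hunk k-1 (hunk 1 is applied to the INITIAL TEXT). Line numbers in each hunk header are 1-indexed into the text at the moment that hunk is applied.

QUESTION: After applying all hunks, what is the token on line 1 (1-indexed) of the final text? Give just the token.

Answer: ganp

Derivation:
Hunk 1: at line 2 remove [iztu,shelh] add [wrhm] -> 5 lines: ganp hfpz wrhm nyruk zsraw
Hunk 2: at line 1 remove [hfpz,wrhm,nyruk] add [lymfu,cug] -> 4 lines: ganp lymfu cug zsraw
Hunk 3: at line 1 remove [lymfu,cug] add [cpv] -> 3 lines: ganp cpv zsraw
Hunk 4: at line 1 remove [cpv] add [susxo,coh,qqt] -> 5 lines: ganp susxo coh qqt zsraw
Hunk 5: at line 1 remove [susxo,coh,qqt] add [kjra,wlka] -> 4 lines: ganp kjra wlka zsraw
Hunk 6: at line 1 remove [kjra] add [xnnft,asqpa,ffn] -> 6 lines: ganp xnnft asqpa ffn wlka zsraw
Hunk 7: at line 1 remove [asqpa,ffn] add [yzd,ridc] -> 6 lines: ganp xnnft yzd ridc wlka zsraw
Final line 1: ganp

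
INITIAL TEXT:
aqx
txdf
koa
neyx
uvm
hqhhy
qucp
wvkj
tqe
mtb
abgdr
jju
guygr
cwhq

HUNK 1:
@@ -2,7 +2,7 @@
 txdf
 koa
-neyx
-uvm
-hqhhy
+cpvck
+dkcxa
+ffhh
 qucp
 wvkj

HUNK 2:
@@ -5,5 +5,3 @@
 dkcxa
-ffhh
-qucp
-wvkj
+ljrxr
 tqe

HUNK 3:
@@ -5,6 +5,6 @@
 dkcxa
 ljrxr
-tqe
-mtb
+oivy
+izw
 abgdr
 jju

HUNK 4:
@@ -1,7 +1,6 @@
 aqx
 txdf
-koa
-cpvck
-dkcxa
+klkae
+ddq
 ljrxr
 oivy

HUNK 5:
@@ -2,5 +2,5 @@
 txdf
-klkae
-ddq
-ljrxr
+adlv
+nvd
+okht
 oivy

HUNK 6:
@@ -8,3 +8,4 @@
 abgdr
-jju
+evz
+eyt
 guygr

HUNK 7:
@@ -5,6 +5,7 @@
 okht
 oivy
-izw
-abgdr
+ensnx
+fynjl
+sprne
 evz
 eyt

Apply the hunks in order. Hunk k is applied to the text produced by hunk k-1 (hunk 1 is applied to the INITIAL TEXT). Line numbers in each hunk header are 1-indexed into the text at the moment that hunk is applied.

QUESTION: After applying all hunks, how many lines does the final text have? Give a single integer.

Hunk 1: at line 2 remove [neyx,uvm,hqhhy] add [cpvck,dkcxa,ffhh] -> 14 lines: aqx txdf koa cpvck dkcxa ffhh qucp wvkj tqe mtb abgdr jju guygr cwhq
Hunk 2: at line 5 remove [ffhh,qucp,wvkj] add [ljrxr] -> 12 lines: aqx txdf koa cpvck dkcxa ljrxr tqe mtb abgdr jju guygr cwhq
Hunk 3: at line 5 remove [tqe,mtb] add [oivy,izw] -> 12 lines: aqx txdf koa cpvck dkcxa ljrxr oivy izw abgdr jju guygr cwhq
Hunk 4: at line 1 remove [koa,cpvck,dkcxa] add [klkae,ddq] -> 11 lines: aqx txdf klkae ddq ljrxr oivy izw abgdr jju guygr cwhq
Hunk 5: at line 2 remove [klkae,ddq,ljrxr] add [adlv,nvd,okht] -> 11 lines: aqx txdf adlv nvd okht oivy izw abgdr jju guygr cwhq
Hunk 6: at line 8 remove [jju] add [evz,eyt] -> 12 lines: aqx txdf adlv nvd okht oivy izw abgdr evz eyt guygr cwhq
Hunk 7: at line 5 remove [izw,abgdr] add [ensnx,fynjl,sprne] -> 13 lines: aqx txdf adlv nvd okht oivy ensnx fynjl sprne evz eyt guygr cwhq
Final line count: 13

Answer: 13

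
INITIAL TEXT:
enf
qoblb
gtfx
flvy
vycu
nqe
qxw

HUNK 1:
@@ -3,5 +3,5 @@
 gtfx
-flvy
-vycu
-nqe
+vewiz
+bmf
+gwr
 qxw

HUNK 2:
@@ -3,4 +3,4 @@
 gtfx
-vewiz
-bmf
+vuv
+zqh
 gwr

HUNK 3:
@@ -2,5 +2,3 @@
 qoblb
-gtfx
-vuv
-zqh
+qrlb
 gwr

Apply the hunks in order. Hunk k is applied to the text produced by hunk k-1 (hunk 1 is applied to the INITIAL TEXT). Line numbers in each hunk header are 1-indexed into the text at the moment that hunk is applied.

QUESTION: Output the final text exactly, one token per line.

Hunk 1: at line 3 remove [flvy,vycu,nqe] add [vewiz,bmf,gwr] -> 7 lines: enf qoblb gtfx vewiz bmf gwr qxw
Hunk 2: at line 3 remove [vewiz,bmf] add [vuv,zqh] -> 7 lines: enf qoblb gtfx vuv zqh gwr qxw
Hunk 3: at line 2 remove [gtfx,vuv,zqh] add [qrlb] -> 5 lines: enf qoblb qrlb gwr qxw

Answer: enf
qoblb
qrlb
gwr
qxw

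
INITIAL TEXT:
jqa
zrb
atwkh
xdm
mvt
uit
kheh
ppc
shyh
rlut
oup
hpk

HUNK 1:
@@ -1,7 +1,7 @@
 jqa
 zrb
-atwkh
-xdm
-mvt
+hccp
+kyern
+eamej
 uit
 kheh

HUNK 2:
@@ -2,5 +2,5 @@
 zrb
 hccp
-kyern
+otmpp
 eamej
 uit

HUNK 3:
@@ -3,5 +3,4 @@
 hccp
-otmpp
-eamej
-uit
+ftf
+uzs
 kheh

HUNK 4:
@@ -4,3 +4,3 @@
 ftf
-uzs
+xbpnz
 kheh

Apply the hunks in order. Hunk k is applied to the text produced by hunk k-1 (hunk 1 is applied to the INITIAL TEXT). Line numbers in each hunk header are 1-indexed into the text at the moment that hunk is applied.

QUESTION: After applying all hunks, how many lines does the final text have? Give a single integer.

Hunk 1: at line 1 remove [atwkh,xdm,mvt] add [hccp,kyern,eamej] -> 12 lines: jqa zrb hccp kyern eamej uit kheh ppc shyh rlut oup hpk
Hunk 2: at line 2 remove [kyern] add [otmpp] -> 12 lines: jqa zrb hccp otmpp eamej uit kheh ppc shyh rlut oup hpk
Hunk 3: at line 3 remove [otmpp,eamej,uit] add [ftf,uzs] -> 11 lines: jqa zrb hccp ftf uzs kheh ppc shyh rlut oup hpk
Hunk 4: at line 4 remove [uzs] add [xbpnz] -> 11 lines: jqa zrb hccp ftf xbpnz kheh ppc shyh rlut oup hpk
Final line count: 11

Answer: 11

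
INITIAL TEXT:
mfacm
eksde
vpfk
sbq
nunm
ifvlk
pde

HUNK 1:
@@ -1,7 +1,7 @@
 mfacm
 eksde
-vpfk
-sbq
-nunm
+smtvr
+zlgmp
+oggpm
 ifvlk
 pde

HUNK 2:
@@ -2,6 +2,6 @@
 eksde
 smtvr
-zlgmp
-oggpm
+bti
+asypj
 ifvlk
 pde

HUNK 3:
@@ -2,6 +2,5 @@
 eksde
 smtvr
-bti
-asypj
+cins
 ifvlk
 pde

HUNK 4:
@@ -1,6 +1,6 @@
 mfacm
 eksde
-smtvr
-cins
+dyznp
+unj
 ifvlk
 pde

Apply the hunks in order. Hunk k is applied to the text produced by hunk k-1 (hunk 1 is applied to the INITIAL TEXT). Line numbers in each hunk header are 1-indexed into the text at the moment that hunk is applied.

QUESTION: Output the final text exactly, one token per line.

Answer: mfacm
eksde
dyznp
unj
ifvlk
pde

Derivation:
Hunk 1: at line 1 remove [vpfk,sbq,nunm] add [smtvr,zlgmp,oggpm] -> 7 lines: mfacm eksde smtvr zlgmp oggpm ifvlk pde
Hunk 2: at line 2 remove [zlgmp,oggpm] add [bti,asypj] -> 7 lines: mfacm eksde smtvr bti asypj ifvlk pde
Hunk 3: at line 2 remove [bti,asypj] add [cins] -> 6 lines: mfacm eksde smtvr cins ifvlk pde
Hunk 4: at line 1 remove [smtvr,cins] add [dyznp,unj] -> 6 lines: mfacm eksde dyznp unj ifvlk pde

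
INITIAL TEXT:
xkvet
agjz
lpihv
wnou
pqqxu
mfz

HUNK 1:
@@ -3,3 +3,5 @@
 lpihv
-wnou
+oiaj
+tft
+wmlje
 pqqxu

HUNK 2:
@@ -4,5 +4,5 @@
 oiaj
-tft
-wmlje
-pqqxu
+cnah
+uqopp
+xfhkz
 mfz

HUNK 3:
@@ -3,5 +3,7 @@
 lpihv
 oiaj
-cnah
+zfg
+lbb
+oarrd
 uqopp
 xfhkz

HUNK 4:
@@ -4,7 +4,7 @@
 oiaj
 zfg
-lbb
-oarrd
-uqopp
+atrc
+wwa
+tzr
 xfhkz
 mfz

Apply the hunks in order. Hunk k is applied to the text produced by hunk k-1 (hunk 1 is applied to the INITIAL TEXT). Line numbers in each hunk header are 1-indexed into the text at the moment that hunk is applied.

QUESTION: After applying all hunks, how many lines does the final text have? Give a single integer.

Answer: 10

Derivation:
Hunk 1: at line 3 remove [wnou] add [oiaj,tft,wmlje] -> 8 lines: xkvet agjz lpihv oiaj tft wmlje pqqxu mfz
Hunk 2: at line 4 remove [tft,wmlje,pqqxu] add [cnah,uqopp,xfhkz] -> 8 lines: xkvet agjz lpihv oiaj cnah uqopp xfhkz mfz
Hunk 3: at line 3 remove [cnah] add [zfg,lbb,oarrd] -> 10 lines: xkvet agjz lpihv oiaj zfg lbb oarrd uqopp xfhkz mfz
Hunk 4: at line 4 remove [lbb,oarrd,uqopp] add [atrc,wwa,tzr] -> 10 lines: xkvet agjz lpihv oiaj zfg atrc wwa tzr xfhkz mfz
Final line count: 10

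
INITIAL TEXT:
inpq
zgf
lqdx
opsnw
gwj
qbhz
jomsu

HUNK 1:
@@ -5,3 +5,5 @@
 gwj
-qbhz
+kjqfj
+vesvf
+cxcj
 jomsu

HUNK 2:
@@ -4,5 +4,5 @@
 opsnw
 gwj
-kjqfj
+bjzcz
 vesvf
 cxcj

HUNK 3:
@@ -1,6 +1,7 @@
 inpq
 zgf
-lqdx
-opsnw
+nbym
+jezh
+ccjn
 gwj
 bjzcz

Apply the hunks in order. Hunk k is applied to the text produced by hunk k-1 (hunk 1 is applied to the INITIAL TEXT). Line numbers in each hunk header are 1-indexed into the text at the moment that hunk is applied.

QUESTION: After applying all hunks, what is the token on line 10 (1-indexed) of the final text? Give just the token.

Answer: jomsu

Derivation:
Hunk 1: at line 5 remove [qbhz] add [kjqfj,vesvf,cxcj] -> 9 lines: inpq zgf lqdx opsnw gwj kjqfj vesvf cxcj jomsu
Hunk 2: at line 4 remove [kjqfj] add [bjzcz] -> 9 lines: inpq zgf lqdx opsnw gwj bjzcz vesvf cxcj jomsu
Hunk 3: at line 1 remove [lqdx,opsnw] add [nbym,jezh,ccjn] -> 10 lines: inpq zgf nbym jezh ccjn gwj bjzcz vesvf cxcj jomsu
Final line 10: jomsu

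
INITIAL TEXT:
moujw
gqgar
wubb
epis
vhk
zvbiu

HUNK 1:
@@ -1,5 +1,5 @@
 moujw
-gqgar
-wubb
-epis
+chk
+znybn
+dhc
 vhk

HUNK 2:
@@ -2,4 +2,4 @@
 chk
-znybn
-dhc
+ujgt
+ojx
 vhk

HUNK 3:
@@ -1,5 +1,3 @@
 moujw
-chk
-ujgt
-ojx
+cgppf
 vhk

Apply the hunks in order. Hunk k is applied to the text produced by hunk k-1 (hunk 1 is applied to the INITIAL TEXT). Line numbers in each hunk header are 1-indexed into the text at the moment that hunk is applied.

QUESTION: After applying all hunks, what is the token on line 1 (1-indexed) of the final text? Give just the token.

Hunk 1: at line 1 remove [gqgar,wubb,epis] add [chk,znybn,dhc] -> 6 lines: moujw chk znybn dhc vhk zvbiu
Hunk 2: at line 2 remove [znybn,dhc] add [ujgt,ojx] -> 6 lines: moujw chk ujgt ojx vhk zvbiu
Hunk 3: at line 1 remove [chk,ujgt,ojx] add [cgppf] -> 4 lines: moujw cgppf vhk zvbiu
Final line 1: moujw

Answer: moujw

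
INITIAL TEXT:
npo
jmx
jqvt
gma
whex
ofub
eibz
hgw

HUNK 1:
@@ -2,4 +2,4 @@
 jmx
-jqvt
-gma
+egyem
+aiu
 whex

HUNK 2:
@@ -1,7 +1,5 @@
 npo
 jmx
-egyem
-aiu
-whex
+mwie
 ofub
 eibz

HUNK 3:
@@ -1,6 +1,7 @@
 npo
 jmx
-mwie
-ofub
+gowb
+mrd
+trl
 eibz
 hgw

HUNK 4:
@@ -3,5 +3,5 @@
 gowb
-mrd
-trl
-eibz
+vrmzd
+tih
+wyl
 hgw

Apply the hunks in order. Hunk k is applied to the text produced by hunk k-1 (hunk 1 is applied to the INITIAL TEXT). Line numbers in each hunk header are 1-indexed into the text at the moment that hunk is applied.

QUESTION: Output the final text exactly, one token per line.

Hunk 1: at line 2 remove [jqvt,gma] add [egyem,aiu] -> 8 lines: npo jmx egyem aiu whex ofub eibz hgw
Hunk 2: at line 1 remove [egyem,aiu,whex] add [mwie] -> 6 lines: npo jmx mwie ofub eibz hgw
Hunk 3: at line 1 remove [mwie,ofub] add [gowb,mrd,trl] -> 7 lines: npo jmx gowb mrd trl eibz hgw
Hunk 4: at line 3 remove [mrd,trl,eibz] add [vrmzd,tih,wyl] -> 7 lines: npo jmx gowb vrmzd tih wyl hgw

Answer: npo
jmx
gowb
vrmzd
tih
wyl
hgw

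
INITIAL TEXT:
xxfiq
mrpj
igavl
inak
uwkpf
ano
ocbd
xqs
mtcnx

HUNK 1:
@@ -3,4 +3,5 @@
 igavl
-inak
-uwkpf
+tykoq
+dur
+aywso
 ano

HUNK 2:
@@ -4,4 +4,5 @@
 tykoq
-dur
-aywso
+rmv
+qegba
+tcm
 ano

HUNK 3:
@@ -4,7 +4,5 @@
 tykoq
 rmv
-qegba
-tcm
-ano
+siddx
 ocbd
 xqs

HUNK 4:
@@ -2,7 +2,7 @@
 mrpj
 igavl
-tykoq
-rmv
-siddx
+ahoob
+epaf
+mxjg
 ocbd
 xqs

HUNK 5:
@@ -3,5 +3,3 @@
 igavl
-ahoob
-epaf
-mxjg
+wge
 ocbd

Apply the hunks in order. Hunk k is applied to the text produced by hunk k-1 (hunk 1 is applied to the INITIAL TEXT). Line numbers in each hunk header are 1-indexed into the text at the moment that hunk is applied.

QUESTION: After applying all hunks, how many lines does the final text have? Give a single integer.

Hunk 1: at line 3 remove [inak,uwkpf] add [tykoq,dur,aywso] -> 10 lines: xxfiq mrpj igavl tykoq dur aywso ano ocbd xqs mtcnx
Hunk 2: at line 4 remove [dur,aywso] add [rmv,qegba,tcm] -> 11 lines: xxfiq mrpj igavl tykoq rmv qegba tcm ano ocbd xqs mtcnx
Hunk 3: at line 4 remove [qegba,tcm,ano] add [siddx] -> 9 lines: xxfiq mrpj igavl tykoq rmv siddx ocbd xqs mtcnx
Hunk 4: at line 2 remove [tykoq,rmv,siddx] add [ahoob,epaf,mxjg] -> 9 lines: xxfiq mrpj igavl ahoob epaf mxjg ocbd xqs mtcnx
Hunk 5: at line 3 remove [ahoob,epaf,mxjg] add [wge] -> 7 lines: xxfiq mrpj igavl wge ocbd xqs mtcnx
Final line count: 7

Answer: 7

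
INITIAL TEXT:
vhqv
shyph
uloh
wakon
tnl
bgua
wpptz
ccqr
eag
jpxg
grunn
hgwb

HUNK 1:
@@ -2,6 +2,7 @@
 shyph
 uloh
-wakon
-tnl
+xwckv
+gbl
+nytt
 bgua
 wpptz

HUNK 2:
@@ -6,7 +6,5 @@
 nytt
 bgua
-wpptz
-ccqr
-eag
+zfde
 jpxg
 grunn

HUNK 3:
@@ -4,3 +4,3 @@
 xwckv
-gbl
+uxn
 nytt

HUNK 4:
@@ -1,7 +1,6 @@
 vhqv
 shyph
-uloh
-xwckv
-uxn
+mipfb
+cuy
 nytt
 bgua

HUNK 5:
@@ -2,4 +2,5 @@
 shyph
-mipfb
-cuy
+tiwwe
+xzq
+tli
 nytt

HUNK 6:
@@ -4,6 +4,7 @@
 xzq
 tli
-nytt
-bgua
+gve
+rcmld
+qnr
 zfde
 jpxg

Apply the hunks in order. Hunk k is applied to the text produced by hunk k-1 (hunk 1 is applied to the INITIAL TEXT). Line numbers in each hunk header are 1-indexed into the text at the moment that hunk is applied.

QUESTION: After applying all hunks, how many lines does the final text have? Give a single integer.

Hunk 1: at line 2 remove [wakon,tnl] add [xwckv,gbl,nytt] -> 13 lines: vhqv shyph uloh xwckv gbl nytt bgua wpptz ccqr eag jpxg grunn hgwb
Hunk 2: at line 6 remove [wpptz,ccqr,eag] add [zfde] -> 11 lines: vhqv shyph uloh xwckv gbl nytt bgua zfde jpxg grunn hgwb
Hunk 3: at line 4 remove [gbl] add [uxn] -> 11 lines: vhqv shyph uloh xwckv uxn nytt bgua zfde jpxg grunn hgwb
Hunk 4: at line 1 remove [uloh,xwckv,uxn] add [mipfb,cuy] -> 10 lines: vhqv shyph mipfb cuy nytt bgua zfde jpxg grunn hgwb
Hunk 5: at line 2 remove [mipfb,cuy] add [tiwwe,xzq,tli] -> 11 lines: vhqv shyph tiwwe xzq tli nytt bgua zfde jpxg grunn hgwb
Hunk 6: at line 4 remove [nytt,bgua] add [gve,rcmld,qnr] -> 12 lines: vhqv shyph tiwwe xzq tli gve rcmld qnr zfde jpxg grunn hgwb
Final line count: 12

Answer: 12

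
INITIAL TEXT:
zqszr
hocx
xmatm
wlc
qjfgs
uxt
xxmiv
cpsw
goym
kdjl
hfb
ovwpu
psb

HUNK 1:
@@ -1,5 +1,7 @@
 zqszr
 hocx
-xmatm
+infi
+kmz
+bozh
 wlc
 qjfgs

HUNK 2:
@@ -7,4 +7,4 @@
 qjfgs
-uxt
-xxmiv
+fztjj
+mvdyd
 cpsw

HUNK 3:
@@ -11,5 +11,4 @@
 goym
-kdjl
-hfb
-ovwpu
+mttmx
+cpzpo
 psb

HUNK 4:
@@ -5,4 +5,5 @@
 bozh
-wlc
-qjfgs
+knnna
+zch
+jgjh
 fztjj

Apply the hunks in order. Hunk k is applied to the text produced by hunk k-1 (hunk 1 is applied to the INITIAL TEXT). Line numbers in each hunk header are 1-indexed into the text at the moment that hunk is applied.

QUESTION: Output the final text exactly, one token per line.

Hunk 1: at line 1 remove [xmatm] add [infi,kmz,bozh] -> 15 lines: zqszr hocx infi kmz bozh wlc qjfgs uxt xxmiv cpsw goym kdjl hfb ovwpu psb
Hunk 2: at line 7 remove [uxt,xxmiv] add [fztjj,mvdyd] -> 15 lines: zqszr hocx infi kmz bozh wlc qjfgs fztjj mvdyd cpsw goym kdjl hfb ovwpu psb
Hunk 3: at line 11 remove [kdjl,hfb,ovwpu] add [mttmx,cpzpo] -> 14 lines: zqszr hocx infi kmz bozh wlc qjfgs fztjj mvdyd cpsw goym mttmx cpzpo psb
Hunk 4: at line 5 remove [wlc,qjfgs] add [knnna,zch,jgjh] -> 15 lines: zqszr hocx infi kmz bozh knnna zch jgjh fztjj mvdyd cpsw goym mttmx cpzpo psb

Answer: zqszr
hocx
infi
kmz
bozh
knnna
zch
jgjh
fztjj
mvdyd
cpsw
goym
mttmx
cpzpo
psb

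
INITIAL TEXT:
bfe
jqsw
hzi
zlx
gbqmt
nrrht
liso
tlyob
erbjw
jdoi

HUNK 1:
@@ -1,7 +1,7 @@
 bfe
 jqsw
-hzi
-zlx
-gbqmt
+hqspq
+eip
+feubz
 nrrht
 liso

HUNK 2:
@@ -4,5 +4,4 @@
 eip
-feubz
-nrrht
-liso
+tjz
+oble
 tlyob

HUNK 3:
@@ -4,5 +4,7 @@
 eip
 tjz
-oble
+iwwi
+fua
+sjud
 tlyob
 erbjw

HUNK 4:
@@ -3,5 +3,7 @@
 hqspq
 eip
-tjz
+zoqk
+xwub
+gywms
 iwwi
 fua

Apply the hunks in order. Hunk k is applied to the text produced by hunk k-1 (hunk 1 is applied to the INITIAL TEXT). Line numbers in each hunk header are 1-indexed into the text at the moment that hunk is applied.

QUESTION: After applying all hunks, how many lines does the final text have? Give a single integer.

Hunk 1: at line 1 remove [hzi,zlx,gbqmt] add [hqspq,eip,feubz] -> 10 lines: bfe jqsw hqspq eip feubz nrrht liso tlyob erbjw jdoi
Hunk 2: at line 4 remove [feubz,nrrht,liso] add [tjz,oble] -> 9 lines: bfe jqsw hqspq eip tjz oble tlyob erbjw jdoi
Hunk 3: at line 4 remove [oble] add [iwwi,fua,sjud] -> 11 lines: bfe jqsw hqspq eip tjz iwwi fua sjud tlyob erbjw jdoi
Hunk 4: at line 3 remove [tjz] add [zoqk,xwub,gywms] -> 13 lines: bfe jqsw hqspq eip zoqk xwub gywms iwwi fua sjud tlyob erbjw jdoi
Final line count: 13

Answer: 13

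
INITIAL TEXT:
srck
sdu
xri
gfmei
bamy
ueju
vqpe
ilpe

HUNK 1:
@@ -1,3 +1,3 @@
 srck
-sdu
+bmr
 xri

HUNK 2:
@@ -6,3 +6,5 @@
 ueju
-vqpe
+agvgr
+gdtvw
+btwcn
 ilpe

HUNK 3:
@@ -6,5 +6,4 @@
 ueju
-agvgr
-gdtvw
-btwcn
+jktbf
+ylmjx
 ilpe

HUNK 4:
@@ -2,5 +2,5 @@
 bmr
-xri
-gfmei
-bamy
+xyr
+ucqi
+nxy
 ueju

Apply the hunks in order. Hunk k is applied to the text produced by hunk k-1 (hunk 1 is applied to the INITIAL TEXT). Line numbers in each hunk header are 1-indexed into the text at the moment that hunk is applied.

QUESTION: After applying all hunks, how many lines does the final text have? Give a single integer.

Answer: 9

Derivation:
Hunk 1: at line 1 remove [sdu] add [bmr] -> 8 lines: srck bmr xri gfmei bamy ueju vqpe ilpe
Hunk 2: at line 6 remove [vqpe] add [agvgr,gdtvw,btwcn] -> 10 lines: srck bmr xri gfmei bamy ueju agvgr gdtvw btwcn ilpe
Hunk 3: at line 6 remove [agvgr,gdtvw,btwcn] add [jktbf,ylmjx] -> 9 lines: srck bmr xri gfmei bamy ueju jktbf ylmjx ilpe
Hunk 4: at line 2 remove [xri,gfmei,bamy] add [xyr,ucqi,nxy] -> 9 lines: srck bmr xyr ucqi nxy ueju jktbf ylmjx ilpe
Final line count: 9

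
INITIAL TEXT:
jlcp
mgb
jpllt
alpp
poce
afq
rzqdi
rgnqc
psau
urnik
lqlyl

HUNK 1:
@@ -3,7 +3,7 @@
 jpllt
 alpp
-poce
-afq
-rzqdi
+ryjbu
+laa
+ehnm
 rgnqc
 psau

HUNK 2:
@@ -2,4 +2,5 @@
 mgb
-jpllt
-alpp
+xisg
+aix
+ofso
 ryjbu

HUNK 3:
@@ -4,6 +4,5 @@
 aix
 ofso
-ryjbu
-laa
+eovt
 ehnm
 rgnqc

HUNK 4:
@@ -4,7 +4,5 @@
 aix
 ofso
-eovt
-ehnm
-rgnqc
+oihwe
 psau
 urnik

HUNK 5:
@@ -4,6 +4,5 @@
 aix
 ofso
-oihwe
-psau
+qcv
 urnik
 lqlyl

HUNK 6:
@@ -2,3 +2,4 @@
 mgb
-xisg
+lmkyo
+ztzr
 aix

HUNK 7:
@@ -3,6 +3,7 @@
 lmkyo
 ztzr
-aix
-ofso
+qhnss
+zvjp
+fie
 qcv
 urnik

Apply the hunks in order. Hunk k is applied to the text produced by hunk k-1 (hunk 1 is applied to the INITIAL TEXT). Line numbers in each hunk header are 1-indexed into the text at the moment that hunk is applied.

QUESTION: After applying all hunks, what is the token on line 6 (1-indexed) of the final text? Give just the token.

Answer: zvjp

Derivation:
Hunk 1: at line 3 remove [poce,afq,rzqdi] add [ryjbu,laa,ehnm] -> 11 lines: jlcp mgb jpllt alpp ryjbu laa ehnm rgnqc psau urnik lqlyl
Hunk 2: at line 2 remove [jpllt,alpp] add [xisg,aix,ofso] -> 12 lines: jlcp mgb xisg aix ofso ryjbu laa ehnm rgnqc psau urnik lqlyl
Hunk 3: at line 4 remove [ryjbu,laa] add [eovt] -> 11 lines: jlcp mgb xisg aix ofso eovt ehnm rgnqc psau urnik lqlyl
Hunk 4: at line 4 remove [eovt,ehnm,rgnqc] add [oihwe] -> 9 lines: jlcp mgb xisg aix ofso oihwe psau urnik lqlyl
Hunk 5: at line 4 remove [oihwe,psau] add [qcv] -> 8 lines: jlcp mgb xisg aix ofso qcv urnik lqlyl
Hunk 6: at line 2 remove [xisg] add [lmkyo,ztzr] -> 9 lines: jlcp mgb lmkyo ztzr aix ofso qcv urnik lqlyl
Hunk 7: at line 3 remove [aix,ofso] add [qhnss,zvjp,fie] -> 10 lines: jlcp mgb lmkyo ztzr qhnss zvjp fie qcv urnik lqlyl
Final line 6: zvjp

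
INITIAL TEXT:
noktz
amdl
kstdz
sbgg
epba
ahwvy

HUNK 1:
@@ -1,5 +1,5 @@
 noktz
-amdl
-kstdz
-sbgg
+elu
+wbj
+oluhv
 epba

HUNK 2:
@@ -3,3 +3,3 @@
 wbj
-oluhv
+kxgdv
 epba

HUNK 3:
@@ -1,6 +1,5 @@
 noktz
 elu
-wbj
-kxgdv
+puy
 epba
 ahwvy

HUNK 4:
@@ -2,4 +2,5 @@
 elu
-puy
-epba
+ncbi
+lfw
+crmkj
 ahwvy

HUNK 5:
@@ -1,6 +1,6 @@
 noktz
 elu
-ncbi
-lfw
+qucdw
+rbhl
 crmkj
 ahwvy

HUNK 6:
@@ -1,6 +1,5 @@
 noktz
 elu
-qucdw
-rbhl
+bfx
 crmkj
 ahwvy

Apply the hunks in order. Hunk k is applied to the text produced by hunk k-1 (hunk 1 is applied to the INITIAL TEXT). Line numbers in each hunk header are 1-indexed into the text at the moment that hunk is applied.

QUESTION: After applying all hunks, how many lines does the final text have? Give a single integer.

Answer: 5

Derivation:
Hunk 1: at line 1 remove [amdl,kstdz,sbgg] add [elu,wbj,oluhv] -> 6 lines: noktz elu wbj oluhv epba ahwvy
Hunk 2: at line 3 remove [oluhv] add [kxgdv] -> 6 lines: noktz elu wbj kxgdv epba ahwvy
Hunk 3: at line 1 remove [wbj,kxgdv] add [puy] -> 5 lines: noktz elu puy epba ahwvy
Hunk 4: at line 2 remove [puy,epba] add [ncbi,lfw,crmkj] -> 6 lines: noktz elu ncbi lfw crmkj ahwvy
Hunk 5: at line 1 remove [ncbi,lfw] add [qucdw,rbhl] -> 6 lines: noktz elu qucdw rbhl crmkj ahwvy
Hunk 6: at line 1 remove [qucdw,rbhl] add [bfx] -> 5 lines: noktz elu bfx crmkj ahwvy
Final line count: 5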